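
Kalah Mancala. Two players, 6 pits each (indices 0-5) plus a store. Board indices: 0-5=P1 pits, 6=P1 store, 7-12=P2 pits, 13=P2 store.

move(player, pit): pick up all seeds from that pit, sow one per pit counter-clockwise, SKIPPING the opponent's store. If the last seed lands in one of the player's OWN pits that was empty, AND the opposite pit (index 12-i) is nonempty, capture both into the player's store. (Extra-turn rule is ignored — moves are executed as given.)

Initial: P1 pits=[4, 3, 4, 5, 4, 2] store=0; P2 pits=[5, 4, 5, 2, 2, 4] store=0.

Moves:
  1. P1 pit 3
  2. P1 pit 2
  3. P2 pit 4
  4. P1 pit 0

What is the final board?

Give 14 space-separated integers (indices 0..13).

Answer: 0 4 1 2 7 4 2 6 5 5 2 0 5 1

Derivation:
Move 1: P1 pit3 -> P1=[4,3,4,0,5,3](1) P2=[6,5,5,2,2,4](0)
Move 2: P1 pit2 -> P1=[4,3,0,1,6,4](2) P2=[6,5,5,2,2,4](0)
Move 3: P2 pit4 -> P1=[4,3,0,1,6,4](2) P2=[6,5,5,2,0,5](1)
Move 4: P1 pit0 -> P1=[0,4,1,2,7,4](2) P2=[6,5,5,2,0,5](1)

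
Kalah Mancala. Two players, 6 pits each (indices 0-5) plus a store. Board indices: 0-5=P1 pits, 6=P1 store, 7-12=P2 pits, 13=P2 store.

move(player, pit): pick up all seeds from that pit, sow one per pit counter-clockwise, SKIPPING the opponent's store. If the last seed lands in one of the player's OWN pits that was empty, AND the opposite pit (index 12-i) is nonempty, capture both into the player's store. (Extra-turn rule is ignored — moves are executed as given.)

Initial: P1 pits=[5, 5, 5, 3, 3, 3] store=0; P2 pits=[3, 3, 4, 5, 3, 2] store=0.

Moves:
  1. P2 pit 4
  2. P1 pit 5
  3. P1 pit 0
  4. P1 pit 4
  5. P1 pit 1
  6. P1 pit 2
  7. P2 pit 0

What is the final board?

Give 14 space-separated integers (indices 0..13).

Move 1: P2 pit4 -> P1=[6,5,5,3,3,3](0) P2=[3,3,4,5,0,3](1)
Move 2: P1 pit5 -> P1=[6,5,5,3,3,0](1) P2=[4,4,4,5,0,3](1)
Move 3: P1 pit0 -> P1=[0,6,6,4,4,1](2) P2=[4,4,4,5,0,3](1)
Move 4: P1 pit4 -> P1=[0,6,6,4,0,2](3) P2=[5,5,4,5,0,3](1)
Move 5: P1 pit1 -> P1=[0,0,7,5,1,3](4) P2=[6,5,4,5,0,3](1)
Move 6: P1 pit2 -> P1=[0,0,0,6,2,4](5) P2=[7,6,5,5,0,3](1)
Move 7: P2 pit0 -> P1=[1,0,0,6,2,4](5) P2=[0,7,6,6,1,4](2)

Answer: 1 0 0 6 2 4 5 0 7 6 6 1 4 2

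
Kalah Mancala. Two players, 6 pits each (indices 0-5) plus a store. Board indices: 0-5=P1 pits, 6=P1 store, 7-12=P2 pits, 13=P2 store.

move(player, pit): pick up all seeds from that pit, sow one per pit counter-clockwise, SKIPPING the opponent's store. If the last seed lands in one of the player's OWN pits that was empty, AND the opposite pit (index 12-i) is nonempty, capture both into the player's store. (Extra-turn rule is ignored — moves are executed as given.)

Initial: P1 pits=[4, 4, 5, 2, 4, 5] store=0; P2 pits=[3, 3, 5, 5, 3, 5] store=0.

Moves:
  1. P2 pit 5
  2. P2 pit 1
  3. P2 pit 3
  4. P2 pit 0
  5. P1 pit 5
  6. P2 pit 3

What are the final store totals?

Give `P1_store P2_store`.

Answer: 1 10

Derivation:
Move 1: P2 pit5 -> P1=[5,5,6,3,4,5](0) P2=[3,3,5,5,3,0](1)
Move 2: P2 pit1 -> P1=[5,5,6,3,4,5](0) P2=[3,0,6,6,4,0](1)
Move 3: P2 pit3 -> P1=[6,6,7,3,4,5](0) P2=[3,0,6,0,5,1](2)
Move 4: P2 pit0 -> P1=[6,6,0,3,4,5](0) P2=[0,1,7,0,5,1](10)
Move 5: P1 pit5 -> P1=[6,6,0,3,4,0](1) P2=[1,2,8,1,5,1](10)
Move 6: P2 pit3 -> P1=[6,6,0,3,4,0](1) P2=[1,2,8,0,6,1](10)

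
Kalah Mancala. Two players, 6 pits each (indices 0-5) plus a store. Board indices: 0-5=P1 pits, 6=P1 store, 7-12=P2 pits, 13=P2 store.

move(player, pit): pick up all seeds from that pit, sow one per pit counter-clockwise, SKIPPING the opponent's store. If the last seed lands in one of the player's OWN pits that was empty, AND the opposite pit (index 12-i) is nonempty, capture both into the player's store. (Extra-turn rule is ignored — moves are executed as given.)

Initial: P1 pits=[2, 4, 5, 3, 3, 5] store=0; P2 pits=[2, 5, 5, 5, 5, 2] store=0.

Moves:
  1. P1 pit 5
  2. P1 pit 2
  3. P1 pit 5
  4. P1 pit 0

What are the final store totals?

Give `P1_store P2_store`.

Answer: 10 0

Derivation:
Move 1: P1 pit5 -> P1=[2,4,5,3,3,0](1) P2=[3,6,6,6,5,2](0)
Move 2: P1 pit2 -> P1=[2,4,0,4,4,1](2) P2=[4,6,6,6,5,2](0)
Move 3: P1 pit5 -> P1=[2,4,0,4,4,0](3) P2=[4,6,6,6,5,2](0)
Move 4: P1 pit0 -> P1=[0,5,0,4,4,0](10) P2=[4,6,6,0,5,2](0)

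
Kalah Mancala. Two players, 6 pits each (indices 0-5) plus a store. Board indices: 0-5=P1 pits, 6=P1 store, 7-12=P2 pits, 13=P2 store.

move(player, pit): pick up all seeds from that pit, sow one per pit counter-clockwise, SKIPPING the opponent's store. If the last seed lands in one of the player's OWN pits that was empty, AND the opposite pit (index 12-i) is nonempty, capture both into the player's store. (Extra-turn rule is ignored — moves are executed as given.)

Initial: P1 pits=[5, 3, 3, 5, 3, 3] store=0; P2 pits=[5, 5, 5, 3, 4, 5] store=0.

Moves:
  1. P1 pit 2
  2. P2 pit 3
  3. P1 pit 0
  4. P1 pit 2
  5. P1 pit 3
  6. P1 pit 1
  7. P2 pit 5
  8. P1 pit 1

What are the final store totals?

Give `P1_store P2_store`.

Answer: 1 2

Derivation:
Move 1: P1 pit2 -> P1=[5,3,0,6,4,4](0) P2=[5,5,5,3,4,5](0)
Move 2: P2 pit3 -> P1=[5,3,0,6,4,4](0) P2=[5,5,5,0,5,6](1)
Move 3: P1 pit0 -> P1=[0,4,1,7,5,5](0) P2=[5,5,5,0,5,6](1)
Move 4: P1 pit2 -> P1=[0,4,0,8,5,5](0) P2=[5,5,5,0,5,6](1)
Move 5: P1 pit3 -> P1=[0,4,0,0,6,6](1) P2=[6,6,6,1,6,6](1)
Move 6: P1 pit1 -> P1=[0,0,1,1,7,7](1) P2=[6,6,6,1,6,6](1)
Move 7: P2 pit5 -> P1=[1,1,2,2,8,7](1) P2=[6,6,6,1,6,0](2)
Move 8: P1 pit1 -> P1=[1,0,3,2,8,7](1) P2=[6,6,6,1,6,0](2)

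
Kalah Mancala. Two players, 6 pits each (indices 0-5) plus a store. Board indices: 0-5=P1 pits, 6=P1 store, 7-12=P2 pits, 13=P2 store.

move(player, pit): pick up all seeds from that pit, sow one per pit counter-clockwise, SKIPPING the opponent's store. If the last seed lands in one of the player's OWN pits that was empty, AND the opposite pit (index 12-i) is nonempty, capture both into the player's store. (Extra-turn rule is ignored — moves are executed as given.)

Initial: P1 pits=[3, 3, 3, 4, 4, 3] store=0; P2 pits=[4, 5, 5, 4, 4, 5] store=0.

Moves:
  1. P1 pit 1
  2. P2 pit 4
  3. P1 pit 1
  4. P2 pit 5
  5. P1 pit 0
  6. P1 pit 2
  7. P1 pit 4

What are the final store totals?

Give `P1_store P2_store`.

Move 1: P1 pit1 -> P1=[3,0,4,5,5,3](0) P2=[4,5,5,4,4,5](0)
Move 2: P2 pit4 -> P1=[4,1,4,5,5,3](0) P2=[4,5,5,4,0,6](1)
Move 3: P1 pit1 -> P1=[4,0,5,5,5,3](0) P2=[4,5,5,4,0,6](1)
Move 4: P2 pit5 -> P1=[5,1,6,6,6,3](0) P2=[4,5,5,4,0,0](2)
Move 5: P1 pit0 -> P1=[0,2,7,7,7,4](0) P2=[4,5,5,4,0,0](2)
Move 6: P1 pit2 -> P1=[0,2,0,8,8,5](1) P2=[5,6,6,4,0,0](2)
Move 7: P1 pit4 -> P1=[0,2,0,8,0,6](2) P2=[6,7,7,5,1,1](2)

Answer: 2 2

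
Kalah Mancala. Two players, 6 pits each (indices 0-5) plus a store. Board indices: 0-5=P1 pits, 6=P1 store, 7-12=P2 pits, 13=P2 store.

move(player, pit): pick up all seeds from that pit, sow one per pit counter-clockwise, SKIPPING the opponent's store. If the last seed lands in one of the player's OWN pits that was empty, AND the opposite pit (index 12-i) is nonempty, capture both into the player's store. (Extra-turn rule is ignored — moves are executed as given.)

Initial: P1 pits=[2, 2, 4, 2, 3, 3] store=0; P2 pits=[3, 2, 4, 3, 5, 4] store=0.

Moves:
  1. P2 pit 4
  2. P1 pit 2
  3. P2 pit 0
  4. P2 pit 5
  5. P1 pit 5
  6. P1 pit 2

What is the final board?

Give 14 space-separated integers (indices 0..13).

Move 1: P2 pit4 -> P1=[3,3,5,2,3,3](0) P2=[3,2,4,3,0,5](1)
Move 2: P1 pit2 -> P1=[3,3,0,3,4,4](1) P2=[4,2,4,3,0,5](1)
Move 3: P2 pit0 -> P1=[3,0,0,3,4,4](1) P2=[0,3,5,4,0,5](5)
Move 4: P2 pit5 -> P1=[4,1,1,4,4,4](1) P2=[0,3,5,4,0,0](6)
Move 5: P1 pit5 -> P1=[4,1,1,4,4,0](2) P2=[1,4,6,4,0,0](6)
Move 6: P1 pit2 -> P1=[4,1,0,5,4,0](2) P2=[1,4,6,4,0,0](6)

Answer: 4 1 0 5 4 0 2 1 4 6 4 0 0 6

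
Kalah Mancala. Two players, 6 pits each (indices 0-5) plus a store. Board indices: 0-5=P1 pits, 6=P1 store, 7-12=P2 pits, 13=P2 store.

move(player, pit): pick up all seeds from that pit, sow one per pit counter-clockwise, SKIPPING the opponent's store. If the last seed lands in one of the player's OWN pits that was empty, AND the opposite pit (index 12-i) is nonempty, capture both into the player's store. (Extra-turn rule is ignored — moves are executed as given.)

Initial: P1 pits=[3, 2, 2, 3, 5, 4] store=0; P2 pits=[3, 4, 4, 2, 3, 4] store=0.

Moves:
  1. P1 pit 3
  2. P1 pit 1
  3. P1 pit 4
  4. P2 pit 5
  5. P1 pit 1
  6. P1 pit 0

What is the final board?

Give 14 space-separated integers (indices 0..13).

Move 1: P1 pit3 -> P1=[3,2,2,0,6,5](1) P2=[3,4,4,2,3,4](0)
Move 2: P1 pit1 -> P1=[3,0,3,0,6,5](6) P2=[3,4,0,2,3,4](0)
Move 3: P1 pit4 -> P1=[3,0,3,0,0,6](7) P2=[4,5,1,3,3,4](0)
Move 4: P2 pit5 -> P1=[4,1,4,0,0,6](7) P2=[4,5,1,3,3,0](1)
Move 5: P1 pit1 -> P1=[4,0,5,0,0,6](7) P2=[4,5,1,3,3,0](1)
Move 6: P1 pit0 -> P1=[0,1,6,1,0,6](13) P2=[4,0,1,3,3,0](1)

Answer: 0 1 6 1 0 6 13 4 0 1 3 3 0 1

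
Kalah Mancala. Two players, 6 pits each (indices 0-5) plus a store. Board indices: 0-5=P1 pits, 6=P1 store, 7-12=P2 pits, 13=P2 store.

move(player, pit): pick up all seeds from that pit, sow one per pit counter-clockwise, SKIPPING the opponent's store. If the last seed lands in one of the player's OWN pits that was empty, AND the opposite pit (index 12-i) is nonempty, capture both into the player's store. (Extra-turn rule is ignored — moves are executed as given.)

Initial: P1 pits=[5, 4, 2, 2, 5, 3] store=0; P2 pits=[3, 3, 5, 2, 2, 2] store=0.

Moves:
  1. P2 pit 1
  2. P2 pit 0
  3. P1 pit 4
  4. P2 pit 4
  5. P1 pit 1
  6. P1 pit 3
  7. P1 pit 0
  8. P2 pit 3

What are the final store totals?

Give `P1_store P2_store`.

Move 1: P2 pit1 -> P1=[5,4,2,2,5,3](0) P2=[3,0,6,3,3,2](0)
Move 2: P2 pit0 -> P1=[5,4,2,2,5,3](0) P2=[0,1,7,4,3,2](0)
Move 3: P1 pit4 -> P1=[5,4,2,2,0,4](1) P2=[1,2,8,4,3,2](0)
Move 4: P2 pit4 -> P1=[6,4,2,2,0,4](1) P2=[1,2,8,4,0,3](1)
Move 5: P1 pit1 -> P1=[6,0,3,3,1,5](1) P2=[1,2,8,4,0,3](1)
Move 6: P1 pit3 -> P1=[6,0,3,0,2,6](2) P2=[1,2,8,4,0,3](1)
Move 7: P1 pit0 -> P1=[0,1,4,1,3,7](3) P2=[1,2,8,4,0,3](1)
Move 8: P2 pit3 -> P1=[1,1,4,1,3,7](3) P2=[1,2,8,0,1,4](2)

Answer: 3 2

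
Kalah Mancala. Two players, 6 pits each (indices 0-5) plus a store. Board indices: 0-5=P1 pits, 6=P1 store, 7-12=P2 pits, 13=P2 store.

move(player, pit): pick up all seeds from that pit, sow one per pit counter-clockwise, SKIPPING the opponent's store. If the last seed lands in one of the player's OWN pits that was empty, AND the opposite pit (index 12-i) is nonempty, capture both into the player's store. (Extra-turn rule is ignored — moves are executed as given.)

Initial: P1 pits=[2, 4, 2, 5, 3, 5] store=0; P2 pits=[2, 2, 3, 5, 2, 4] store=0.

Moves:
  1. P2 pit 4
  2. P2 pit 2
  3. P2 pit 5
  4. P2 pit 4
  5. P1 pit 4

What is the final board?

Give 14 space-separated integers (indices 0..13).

Answer: 0 5 3 6 0 6 1 3 3 0 6 0 0 6

Derivation:
Move 1: P2 pit4 -> P1=[2,4,2,5,3,5](0) P2=[2,2,3,5,0,5](1)
Move 2: P2 pit2 -> P1=[2,4,2,5,3,5](0) P2=[2,2,0,6,1,6](1)
Move 3: P2 pit5 -> P1=[3,5,3,6,4,5](0) P2=[2,2,0,6,1,0](2)
Move 4: P2 pit4 -> P1=[0,5,3,6,4,5](0) P2=[2,2,0,6,0,0](6)
Move 5: P1 pit4 -> P1=[0,5,3,6,0,6](1) P2=[3,3,0,6,0,0](6)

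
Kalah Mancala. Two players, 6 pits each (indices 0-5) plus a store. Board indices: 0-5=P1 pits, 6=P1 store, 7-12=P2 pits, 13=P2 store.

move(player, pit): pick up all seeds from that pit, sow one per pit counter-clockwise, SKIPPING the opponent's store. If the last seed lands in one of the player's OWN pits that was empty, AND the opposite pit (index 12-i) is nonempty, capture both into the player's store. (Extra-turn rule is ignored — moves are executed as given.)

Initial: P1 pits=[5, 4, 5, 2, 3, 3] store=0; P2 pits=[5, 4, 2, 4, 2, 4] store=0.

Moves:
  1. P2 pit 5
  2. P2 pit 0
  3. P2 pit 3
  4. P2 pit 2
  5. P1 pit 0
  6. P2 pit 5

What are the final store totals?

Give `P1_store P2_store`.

Move 1: P2 pit5 -> P1=[6,5,6,2,3,3](0) P2=[5,4,2,4,2,0](1)
Move 2: P2 pit0 -> P1=[0,5,6,2,3,3](0) P2=[0,5,3,5,3,0](8)
Move 3: P2 pit3 -> P1=[1,6,6,2,3,3](0) P2=[0,5,3,0,4,1](9)
Move 4: P2 pit2 -> P1=[1,6,6,2,3,3](0) P2=[0,5,0,1,5,2](9)
Move 5: P1 pit0 -> P1=[0,7,6,2,3,3](0) P2=[0,5,0,1,5,2](9)
Move 6: P2 pit5 -> P1=[1,7,6,2,3,3](0) P2=[0,5,0,1,5,0](10)

Answer: 0 10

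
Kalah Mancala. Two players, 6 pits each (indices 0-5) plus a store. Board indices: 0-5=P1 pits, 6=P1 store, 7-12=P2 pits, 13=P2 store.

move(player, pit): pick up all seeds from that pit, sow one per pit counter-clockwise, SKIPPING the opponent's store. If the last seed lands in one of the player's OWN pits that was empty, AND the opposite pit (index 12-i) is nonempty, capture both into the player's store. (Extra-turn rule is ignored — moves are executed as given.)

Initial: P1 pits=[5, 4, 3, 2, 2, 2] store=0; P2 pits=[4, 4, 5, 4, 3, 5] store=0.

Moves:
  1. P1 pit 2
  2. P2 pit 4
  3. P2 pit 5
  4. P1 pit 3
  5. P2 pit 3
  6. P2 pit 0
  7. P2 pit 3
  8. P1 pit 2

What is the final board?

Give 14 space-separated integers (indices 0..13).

Move 1: P1 pit2 -> P1=[5,4,0,3,3,3](0) P2=[4,4,5,4,3,5](0)
Move 2: P2 pit4 -> P1=[6,4,0,3,3,3](0) P2=[4,4,5,4,0,6](1)
Move 3: P2 pit5 -> P1=[7,5,1,4,4,3](0) P2=[4,4,5,4,0,0](2)
Move 4: P1 pit3 -> P1=[7,5,1,0,5,4](1) P2=[5,4,5,4,0,0](2)
Move 5: P2 pit3 -> P1=[8,5,1,0,5,4](1) P2=[5,4,5,0,1,1](3)
Move 6: P2 pit0 -> P1=[8,5,1,0,5,4](1) P2=[0,5,6,1,2,2](3)
Move 7: P2 pit3 -> P1=[8,5,1,0,5,4](1) P2=[0,5,6,0,3,2](3)
Move 8: P1 pit2 -> P1=[8,5,0,0,5,4](8) P2=[0,5,0,0,3,2](3)

Answer: 8 5 0 0 5 4 8 0 5 0 0 3 2 3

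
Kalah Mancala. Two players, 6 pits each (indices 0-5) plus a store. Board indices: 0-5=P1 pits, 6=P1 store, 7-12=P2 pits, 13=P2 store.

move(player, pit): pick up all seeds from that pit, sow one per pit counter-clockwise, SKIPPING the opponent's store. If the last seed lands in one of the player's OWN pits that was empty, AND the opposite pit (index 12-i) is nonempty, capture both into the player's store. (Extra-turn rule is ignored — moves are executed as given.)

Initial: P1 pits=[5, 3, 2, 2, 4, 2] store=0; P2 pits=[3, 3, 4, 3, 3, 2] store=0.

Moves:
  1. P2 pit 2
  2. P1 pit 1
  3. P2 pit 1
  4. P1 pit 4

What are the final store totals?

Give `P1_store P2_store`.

Answer: 1 1

Derivation:
Move 1: P2 pit2 -> P1=[5,3,2,2,4,2](0) P2=[3,3,0,4,4,3](1)
Move 2: P1 pit1 -> P1=[5,0,3,3,5,2](0) P2=[3,3,0,4,4,3](1)
Move 3: P2 pit1 -> P1=[5,0,3,3,5,2](0) P2=[3,0,1,5,5,3](1)
Move 4: P1 pit4 -> P1=[5,0,3,3,0,3](1) P2=[4,1,2,5,5,3](1)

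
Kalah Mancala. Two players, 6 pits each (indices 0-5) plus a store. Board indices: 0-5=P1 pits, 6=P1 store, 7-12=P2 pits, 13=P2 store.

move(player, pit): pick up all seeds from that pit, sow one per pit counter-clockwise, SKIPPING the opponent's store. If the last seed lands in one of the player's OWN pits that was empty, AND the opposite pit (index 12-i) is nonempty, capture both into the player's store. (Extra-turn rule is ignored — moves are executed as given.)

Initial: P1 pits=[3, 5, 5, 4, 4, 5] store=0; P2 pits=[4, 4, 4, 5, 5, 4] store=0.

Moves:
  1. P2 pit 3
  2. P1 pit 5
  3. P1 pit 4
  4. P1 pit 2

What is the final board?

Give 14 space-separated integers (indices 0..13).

Move 1: P2 pit3 -> P1=[4,6,5,4,4,5](0) P2=[4,4,4,0,6,5](1)
Move 2: P1 pit5 -> P1=[4,6,5,4,4,0](1) P2=[5,5,5,1,6,5](1)
Move 3: P1 pit4 -> P1=[4,6,5,4,0,1](2) P2=[6,6,5,1,6,5](1)
Move 4: P1 pit2 -> P1=[4,6,0,5,1,2](3) P2=[7,6,5,1,6,5](1)

Answer: 4 6 0 5 1 2 3 7 6 5 1 6 5 1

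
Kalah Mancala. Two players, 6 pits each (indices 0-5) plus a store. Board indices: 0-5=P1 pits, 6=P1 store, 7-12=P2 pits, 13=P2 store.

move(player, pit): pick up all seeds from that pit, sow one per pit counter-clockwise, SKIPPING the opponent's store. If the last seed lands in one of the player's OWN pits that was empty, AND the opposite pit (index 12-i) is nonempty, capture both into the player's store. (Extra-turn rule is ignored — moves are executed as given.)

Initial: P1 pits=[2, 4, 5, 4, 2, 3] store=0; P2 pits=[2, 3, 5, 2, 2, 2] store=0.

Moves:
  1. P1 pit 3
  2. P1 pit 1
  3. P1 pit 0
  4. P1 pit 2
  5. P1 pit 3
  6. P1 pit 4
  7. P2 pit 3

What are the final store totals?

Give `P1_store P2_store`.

Move 1: P1 pit3 -> P1=[2,4,5,0,3,4](1) P2=[3,3,5,2,2,2](0)
Move 2: P1 pit1 -> P1=[2,0,6,1,4,5](1) P2=[3,3,5,2,2,2](0)
Move 3: P1 pit0 -> P1=[0,1,7,1,4,5](1) P2=[3,3,5,2,2,2](0)
Move 4: P1 pit2 -> P1=[0,1,0,2,5,6](2) P2=[4,4,6,2,2,2](0)
Move 5: P1 pit3 -> P1=[0,1,0,0,6,7](2) P2=[4,4,6,2,2,2](0)
Move 6: P1 pit4 -> P1=[0,1,0,0,0,8](3) P2=[5,5,7,3,2,2](0)
Move 7: P2 pit3 -> P1=[0,1,0,0,0,8](3) P2=[5,5,7,0,3,3](1)

Answer: 3 1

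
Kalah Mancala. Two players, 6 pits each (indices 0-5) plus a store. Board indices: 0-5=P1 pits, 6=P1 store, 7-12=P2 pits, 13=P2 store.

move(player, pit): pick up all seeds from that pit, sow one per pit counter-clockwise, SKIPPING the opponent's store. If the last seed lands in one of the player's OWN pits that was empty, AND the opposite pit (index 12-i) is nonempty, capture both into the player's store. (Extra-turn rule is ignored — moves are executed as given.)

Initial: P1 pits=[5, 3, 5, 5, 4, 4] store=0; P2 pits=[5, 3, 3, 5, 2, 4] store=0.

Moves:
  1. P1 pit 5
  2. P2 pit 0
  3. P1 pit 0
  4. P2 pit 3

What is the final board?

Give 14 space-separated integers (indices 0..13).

Answer: 1 5 7 6 5 1 1 0 5 5 0 4 6 2

Derivation:
Move 1: P1 pit5 -> P1=[5,3,5,5,4,0](1) P2=[6,4,4,5,2,4](0)
Move 2: P2 pit0 -> P1=[5,3,5,5,4,0](1) P2=[0,5,5,6,3,5](1)
Move 3: P1 pit0 -> P1=[0,4,6,6,5,1](1) P2=[0,5,5,6,3,5](1)
Move 4: P2 pit3 -> P1=[1,5,7,6,5,1](1) P2=[0,5,5,0,4,6](2)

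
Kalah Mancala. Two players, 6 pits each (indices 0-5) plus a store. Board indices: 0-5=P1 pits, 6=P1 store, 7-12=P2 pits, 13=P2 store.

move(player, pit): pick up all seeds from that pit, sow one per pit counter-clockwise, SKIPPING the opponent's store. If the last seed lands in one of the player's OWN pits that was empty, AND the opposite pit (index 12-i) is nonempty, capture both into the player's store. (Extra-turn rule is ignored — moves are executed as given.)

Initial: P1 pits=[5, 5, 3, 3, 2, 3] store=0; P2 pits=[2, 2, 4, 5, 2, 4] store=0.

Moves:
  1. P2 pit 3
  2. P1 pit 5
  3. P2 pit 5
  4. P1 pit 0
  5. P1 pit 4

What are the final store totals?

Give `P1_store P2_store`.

Answer: 3 2

Derivation:
Move 1: P2 pit3 -> P1=[6,6,3,3,2,3](0) P2=[2,2,4,0,3,5](1)
Move 2: P1 pit5 -> P1=[6,6,3,3,2,0](1) P2=[3,3,4,0,3,5](1)
Move 3: P2 pit5 -> P1=[7,7,4,4,2,0](1) P2=[3,3,4,0,3,0](2)
Move 4: P1 pit0 -> P1=[0,8,5,5,3,1](2) P2=[4,3,4,0,3,0](2)
Move 5: P1 pit4 -> P1=[0,8,5,5,0,2](3) P2=[5,3,4,0,3,0](2)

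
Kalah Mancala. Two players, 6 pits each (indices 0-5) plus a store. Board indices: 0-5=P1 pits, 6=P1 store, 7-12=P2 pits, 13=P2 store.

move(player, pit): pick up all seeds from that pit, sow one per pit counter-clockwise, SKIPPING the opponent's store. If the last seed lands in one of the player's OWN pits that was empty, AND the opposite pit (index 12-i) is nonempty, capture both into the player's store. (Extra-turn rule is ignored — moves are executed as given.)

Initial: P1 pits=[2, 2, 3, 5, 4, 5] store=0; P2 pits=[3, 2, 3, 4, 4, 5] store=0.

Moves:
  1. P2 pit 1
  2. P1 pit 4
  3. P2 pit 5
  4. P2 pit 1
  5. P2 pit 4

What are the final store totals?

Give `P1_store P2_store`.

Move 1: P2 pit1 -> P1=[2,2,3,5,4,5](0) P2=[3,0,4,5,4,5](0)
Move 2: P1 pit4 -> P1=[2,2,3,5,0,6](1) P2=[4,1,4,5,4,5](0)
Move 3: P2 pit5 -> P1=[3,3,4,6,0,6](1) P2=[4,1,4,5,4,0](1)
Move 4: P2 pit1 -> P1=[3,3,4,6,0,6](1) P2=[4,0,5,5,4,0](1)
Move 5: P2 pit4 -> P1=[4,4,4,6,0,6](1) P2=[4,0,5,5,0,1](2)

Answer: 1 2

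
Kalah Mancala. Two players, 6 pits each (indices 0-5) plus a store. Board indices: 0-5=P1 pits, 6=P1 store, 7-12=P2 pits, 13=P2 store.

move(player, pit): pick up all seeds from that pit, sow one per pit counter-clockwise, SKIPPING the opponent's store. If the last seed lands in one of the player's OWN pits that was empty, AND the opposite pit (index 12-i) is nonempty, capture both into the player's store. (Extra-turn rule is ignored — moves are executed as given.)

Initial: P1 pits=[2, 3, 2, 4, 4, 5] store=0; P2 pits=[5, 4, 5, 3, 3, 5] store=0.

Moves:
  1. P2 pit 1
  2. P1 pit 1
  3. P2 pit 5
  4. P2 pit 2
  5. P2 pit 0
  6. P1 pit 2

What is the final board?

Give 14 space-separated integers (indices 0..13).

Answer: 4 2 0 7 7 6 1 0 1 1 6 6 2 2

Derivation:
Move 1: P2 pit1 -> P1=[2,3,2,4,4,5](0) P2=[5,0,6,4,4,6](0)
Move 2: P1 pit1 -> P1=[2,0,3,5,5,5](0) P2=[5,0,6,4,4,6](0)
Move 3: P2 pit5 -> P1=[3,1,4,6,6,5](0) P2=[5,0,6,4,4,0](1)
Move 4: P2 pit2 -> P1=[4,2,4,6,6,5](0) P2=[5,0,0,5,5,1](2)
Move 5: P2 pit0 -> P1=[4,2,4,6,6,5](0) P2=[0,1,1,6,6,2](2)
Move 6: P1 pit2 -> P1=[4,2,0,7,7,6](1) P2=[0,1,1,6,6,2](2)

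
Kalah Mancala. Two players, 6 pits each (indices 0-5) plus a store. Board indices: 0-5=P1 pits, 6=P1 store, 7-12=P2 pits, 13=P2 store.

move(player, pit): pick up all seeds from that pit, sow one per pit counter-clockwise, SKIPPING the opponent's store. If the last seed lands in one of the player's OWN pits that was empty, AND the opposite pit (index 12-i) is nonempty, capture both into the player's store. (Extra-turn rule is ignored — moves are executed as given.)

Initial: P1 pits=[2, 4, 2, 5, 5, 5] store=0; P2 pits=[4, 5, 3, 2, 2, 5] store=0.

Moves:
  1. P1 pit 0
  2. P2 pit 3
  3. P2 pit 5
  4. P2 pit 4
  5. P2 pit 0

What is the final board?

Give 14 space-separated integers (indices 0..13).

Answer: 2 0 4 6 6 5 0 0 6 4 1 0 1 9

Derivation:
Move 1: P1 pit0 -> P1=[0,5,3,5,5,5](0) P2=[4,5,3,2,2,5](0)
Move 2: P2 pit3 -> P1=[0,5,3,5,5,5](0) P2=[4,5,3,0,3,6](0)
Move 3: P2 pit5 -> P1=[1,6,4,6,6,5](0) P2=[4,5,3,0,3,0](1)
Move 4: P2 pit4 -> P1=[2,6,4,6,6,5](0) P2=[4,5,3,0,0,1](2)
Move 5: P2 pit0 -> P1=[2,0,4,6,6,5](0) P2=[0,6,4,1,0,1](9)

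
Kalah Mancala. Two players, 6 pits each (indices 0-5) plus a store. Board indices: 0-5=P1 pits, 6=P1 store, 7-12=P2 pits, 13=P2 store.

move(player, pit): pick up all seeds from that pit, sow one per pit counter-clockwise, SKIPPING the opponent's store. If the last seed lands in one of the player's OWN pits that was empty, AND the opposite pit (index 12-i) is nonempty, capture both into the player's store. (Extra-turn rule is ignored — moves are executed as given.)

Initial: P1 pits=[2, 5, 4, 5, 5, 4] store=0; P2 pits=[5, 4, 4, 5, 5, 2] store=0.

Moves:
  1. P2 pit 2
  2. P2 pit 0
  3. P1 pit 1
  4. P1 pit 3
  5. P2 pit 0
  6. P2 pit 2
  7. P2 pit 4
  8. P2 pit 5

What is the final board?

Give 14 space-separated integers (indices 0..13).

Answer: 4 2 7 2 8 7 2 0 7 0 8 0 0 3

Derivation:
Move 1: P2 pit2 -> P1=[2,5,4,5,5,4](0) P2=[5,4,0,6,6,3](1)
Move 2: P2 pit0 -> P1=[2,5,4,5,5,4](0) P2=[0,5,1,7,7,4](1)
Move 3: P1 pit1 -> P1=[2,0,5,6,6,5](1) P2=[0,5,1,7,7,4](1)
Move 4: P1 pit3 -> P1=[2,0,5,0,7,6](2) P2=[1,6,2,7,7,4](1)
Move 5: P2 pit0 -> P1=[2,0,5,0,7,6](2) P2=[0,7,2,7,7,4](1)
Move 6: P2 pit2 -> P1=[2,0,5,0,7,6](2) P2=[0,7,0,8,8,4](1)
Move 7: P2 pit4 -> P1=[3,1,6,1,8,7](2) P2=[0,7,0,8,0,5](2)
Move 8: P2 pit5 -> P1=[4,2,7,2,8,7](2) P2=[0,7,0,8,0,0](3)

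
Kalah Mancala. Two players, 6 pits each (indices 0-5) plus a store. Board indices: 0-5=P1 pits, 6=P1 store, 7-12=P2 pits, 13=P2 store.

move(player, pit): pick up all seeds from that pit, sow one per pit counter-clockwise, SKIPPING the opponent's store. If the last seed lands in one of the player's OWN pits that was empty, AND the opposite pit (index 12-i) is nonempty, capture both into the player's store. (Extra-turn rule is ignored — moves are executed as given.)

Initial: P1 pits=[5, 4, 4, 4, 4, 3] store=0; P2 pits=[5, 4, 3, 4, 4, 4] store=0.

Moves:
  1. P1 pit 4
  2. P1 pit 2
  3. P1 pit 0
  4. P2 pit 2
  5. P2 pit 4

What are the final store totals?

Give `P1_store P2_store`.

Move 1: P1 pit4 -> P1=[5,4,4,4,0,4](1) P2=[6,5,3,4,4,4](0)
Move 2: P1 pit2 -> P1=[5,4,0,5,1,5](2) P2=[6,5,3,4,4,4](0)
Move 3: P1 pit0 -> P1=[0,5,1,6,2,6](2) P2=[6,5,3,4,4,4](0)
Move 4: P2 pit2 -> P1=[0,5,1,6,2,6](2) P2=[6,5,0,5,5,5](0)
Move 5: P2 pit4 -> P1=[1,6,2,6,2,6](2) P2=[6,5,0,5,0,6](1)

Answer: 2 1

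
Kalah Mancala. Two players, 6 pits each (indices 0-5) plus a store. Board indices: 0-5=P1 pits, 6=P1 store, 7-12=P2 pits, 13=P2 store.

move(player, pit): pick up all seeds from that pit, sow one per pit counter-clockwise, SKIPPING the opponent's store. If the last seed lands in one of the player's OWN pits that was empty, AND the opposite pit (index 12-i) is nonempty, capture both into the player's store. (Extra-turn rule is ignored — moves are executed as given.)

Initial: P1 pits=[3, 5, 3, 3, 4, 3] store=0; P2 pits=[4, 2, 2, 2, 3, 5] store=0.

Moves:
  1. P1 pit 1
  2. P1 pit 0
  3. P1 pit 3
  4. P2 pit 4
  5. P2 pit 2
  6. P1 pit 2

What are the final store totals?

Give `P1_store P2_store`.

Answer: 3 3

Derivation:
Move 1: P1 pit1 -> P1=[3,0,4,4,5,4](1) P2=[4,2,2,2,3,5](0)
Move 2: P1 pit0 -> P1=[0,1,5,5,5,4](1) P2=[4,2,2,2,3,5](0)
Move 3: P1 pit3 -> P1=[0,1,5,0,6,5](2) P2=[5,3,2,2,3,5](0)
Move 4: P2 pit4 -> P1=[1,1,5,0,6,5](2) P2=[5,3,2,2,0,6](1)
Move 5: P2 pit2 -> P1=[1,0,5,0,6,5](2) P2=[5,3,0,3,0,6](3)
Move 6: P1 pit2 -> P1=[1,0,0,1,7,6](3) P2=[6,3,0,3,0,6](3)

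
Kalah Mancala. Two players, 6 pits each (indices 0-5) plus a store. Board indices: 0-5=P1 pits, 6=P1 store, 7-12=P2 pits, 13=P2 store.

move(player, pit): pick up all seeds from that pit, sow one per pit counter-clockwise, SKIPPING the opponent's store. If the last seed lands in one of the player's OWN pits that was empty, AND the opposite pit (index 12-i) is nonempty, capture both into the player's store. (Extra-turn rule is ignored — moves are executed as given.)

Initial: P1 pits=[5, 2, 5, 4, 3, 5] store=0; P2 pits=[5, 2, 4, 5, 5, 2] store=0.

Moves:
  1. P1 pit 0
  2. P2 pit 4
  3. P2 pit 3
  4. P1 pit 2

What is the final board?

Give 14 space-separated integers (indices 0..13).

Move 1: P1 pit0 -> P1=[0,3,6,5,4,6](0) P2=[5,2,4,5,5,2](0)
Move 2: P2 pit4 -> P1=[1,4,7,5,4,6](0) P2=[5,2,4,5,0,3](1)
Move 3: P2 pit3 -> P1=[2,5,7,5,4,6](0) P2=[5,2,4,0,1,4](2)
Move 4: P1 pit2 -> P1=[2,5,0,6,5,7](1) P2=[6,3,5,0,1,4](2)

Answer: 2 5 0 6 5 7 1 6 3 5 0 1 4 2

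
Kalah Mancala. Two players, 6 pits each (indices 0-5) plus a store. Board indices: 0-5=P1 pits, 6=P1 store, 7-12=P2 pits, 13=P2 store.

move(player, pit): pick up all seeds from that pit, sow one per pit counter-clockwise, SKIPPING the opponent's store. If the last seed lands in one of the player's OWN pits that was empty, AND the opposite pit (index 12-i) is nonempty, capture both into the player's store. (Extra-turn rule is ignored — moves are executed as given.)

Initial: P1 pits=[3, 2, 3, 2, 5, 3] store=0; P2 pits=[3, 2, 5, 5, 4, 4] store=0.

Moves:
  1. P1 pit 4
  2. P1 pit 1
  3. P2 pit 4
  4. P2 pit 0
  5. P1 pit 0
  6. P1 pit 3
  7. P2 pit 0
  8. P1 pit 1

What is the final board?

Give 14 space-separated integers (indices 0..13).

Answer: 0 0 6 0 0 5 7 0 0 7 6 0 5 5

Derivation:
Move 1: P1 pit4 -> P1=[3,2,3,2,0,4](1) P2=[4,3,6,5,4,4](0)
Move 2: P1 pit1 -> P1=[3,0,4,3,0,4](1) P2=[4,3,6,5,4,4](0)
Move 3: P2 pit4 -> P1=[4,1,4,3,0,4](1) P2=[4,3,6,5,0,5](1)
Move 4: P2 pit0 -> P1=[4,0,4,3,0,4](1) P2=[0,4,7,6,0,5](3)
Move 5: P1 pit0 -> P1=[0,1,5,4,0,4](6) P2=[0,0,7,6,0,5](3)
Move 6: P1 pit3 -> P1=[0,1,5,0,1,5](7) P2=[1,0,7,6,0,5](3)
Move 7: P2 pit0 -> P1=[0,1,5,0,0,5](7) P2=[0,0,7,6,0,5](5)
Move 8: P1 pit1 -> P1=[0,0,6,0,0,5](7) P2=[0,0,7,6,0,5](5)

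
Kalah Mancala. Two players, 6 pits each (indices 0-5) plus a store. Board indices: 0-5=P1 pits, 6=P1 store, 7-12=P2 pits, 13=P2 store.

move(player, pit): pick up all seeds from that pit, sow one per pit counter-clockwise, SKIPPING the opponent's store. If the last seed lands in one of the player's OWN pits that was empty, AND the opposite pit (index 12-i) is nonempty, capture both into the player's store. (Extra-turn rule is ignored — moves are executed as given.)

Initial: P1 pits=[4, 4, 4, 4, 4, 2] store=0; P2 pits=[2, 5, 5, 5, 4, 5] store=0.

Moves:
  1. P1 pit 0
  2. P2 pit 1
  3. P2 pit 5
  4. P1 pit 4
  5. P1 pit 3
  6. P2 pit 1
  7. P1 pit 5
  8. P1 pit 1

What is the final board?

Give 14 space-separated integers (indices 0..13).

Answer: 1 0 7 1 2 1 4 6 1 10 8 5 0 2

Derivation:
Move 1: P1 pit0 -> P1=[0,5,5,5,5,2](0) P2=[2,5,5,5,4,5](0)
Move 2: P2 pit1 -> P1=[0,5,5,5,5,2](0) P2=[2,0,6,6,5,6](1)
Move 3: P2 pit5 -> P1=[1,6,6,6,6,2](0) P2=[2,0,6,6,5,0](2)
Move 4: P1 pit4 -> P1=[1,6,6,6,0,3](1) P2=[3,1,7,7,5,0](2)
Move 5: P1 pit3 -> P1=[1,6,6,0,1,4](2) P2=[4,2,8,7,5,0](2)
Move 6: P2 pit1 -> P1=[1,6,6,0,1,4](2) P2=[4,0,9,8,5,0](2)
Move 7: P1 pit5 -> P1=[1,6,6,0,1,0](3) P2=[5,1,10,8,5,0](2)
Move 8: P1 pit1 -> P1=[1,0,7,1,2,1](4) P2=[6,1,10,8,5,0](2)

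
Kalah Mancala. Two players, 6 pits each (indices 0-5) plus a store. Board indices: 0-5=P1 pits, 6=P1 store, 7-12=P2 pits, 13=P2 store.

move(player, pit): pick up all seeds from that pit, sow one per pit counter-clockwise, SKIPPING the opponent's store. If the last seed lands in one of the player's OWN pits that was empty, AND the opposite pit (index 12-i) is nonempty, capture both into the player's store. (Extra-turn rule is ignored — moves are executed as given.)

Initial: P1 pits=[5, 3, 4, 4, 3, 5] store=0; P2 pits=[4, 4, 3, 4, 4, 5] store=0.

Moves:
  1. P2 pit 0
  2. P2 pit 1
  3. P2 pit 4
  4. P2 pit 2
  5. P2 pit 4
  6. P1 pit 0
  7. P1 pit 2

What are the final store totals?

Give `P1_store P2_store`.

Answer: 2 3

Derivation:
Move 1: P2 pit0 -> P1=[5,3,4,4,3,5](0) P2=[0,5,4,5,5,5](0)
Move 2: P2 pit1 -> P1=[5,3,4,4,3,5](0) P2=[0,0,5,6,6,6](1)
Move 3: P2 pit4 -> P1=[6,4,5,5,3,5](0) P2=[0,0,5,6,0,7](2)
Move 4: P2 pit2 -> P1=[7,4,5,5,3,5](0) P2=[0,0,0,7,1,8](3)
Move 5: P2 pit4 -> P1=[7,4,5,5,3,5](0) P2=[0,0,0,7,0,9](3)
Move 6: P1 pit0 -> P1=[0,5,6,6,4,6](1) P2=[1,0,0,7,0,9](3)
Move 7: P1 pit2 -> P1=[0,5,0,7,5,7](2) P2=[2,1,0,7,0,9](3)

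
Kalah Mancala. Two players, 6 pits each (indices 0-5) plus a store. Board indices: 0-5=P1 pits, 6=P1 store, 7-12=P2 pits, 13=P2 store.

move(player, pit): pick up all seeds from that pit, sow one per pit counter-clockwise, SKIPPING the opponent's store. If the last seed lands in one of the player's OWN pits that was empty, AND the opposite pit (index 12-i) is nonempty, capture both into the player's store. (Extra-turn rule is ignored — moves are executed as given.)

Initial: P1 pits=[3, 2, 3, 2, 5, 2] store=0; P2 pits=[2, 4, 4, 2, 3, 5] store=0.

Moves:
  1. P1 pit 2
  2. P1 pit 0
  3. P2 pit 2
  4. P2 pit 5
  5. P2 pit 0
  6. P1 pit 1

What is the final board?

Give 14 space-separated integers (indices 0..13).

Answer: 1 0 3 1 8 4 0 0 5 0 3 4 0 8

Derivation:
Move 1: P1 pit2 -> P1=[3,2,0,3,6,3](0) P2=[2,4,4,2,3,5](0)
Move 2: P1 pit0 -> P1=[0,3,1,4,6,3](0) P2=[2,4,4,2,3,5](0)
Move 3: P2 pit2 -> P1=[0,3,1,4,6,3](0) P2=[2,4,0,3,4,6](1)
Move 4: P2 pit5 -> P1=[1,4,2,5,7,3](0) P2=[2,4,0,3,4,0](2)
Move 5: P2 pit0 -> P1=[1,4,2,0,7,3](0) P2=[0,5,0,3,4,0](8)
Move 6: P1 pit1 -> P1=[1,0,3,1,8,4](0) P2=[0,5,0,3,4,0](8)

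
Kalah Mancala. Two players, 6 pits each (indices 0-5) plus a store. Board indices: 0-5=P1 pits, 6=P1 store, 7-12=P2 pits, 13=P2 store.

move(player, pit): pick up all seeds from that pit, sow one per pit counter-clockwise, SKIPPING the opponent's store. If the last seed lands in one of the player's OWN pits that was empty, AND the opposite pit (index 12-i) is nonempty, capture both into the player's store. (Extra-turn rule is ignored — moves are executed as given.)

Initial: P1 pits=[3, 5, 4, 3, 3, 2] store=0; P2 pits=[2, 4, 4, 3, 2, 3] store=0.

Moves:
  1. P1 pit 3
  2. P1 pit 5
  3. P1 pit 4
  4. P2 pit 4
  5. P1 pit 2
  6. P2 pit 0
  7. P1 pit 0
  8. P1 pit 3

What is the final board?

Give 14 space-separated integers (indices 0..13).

Answer: 0 1 1 0 2 3 4 0 7 5 4 0 4 7

Derivation:
Move 1: P1 pit3 -> P1=[3,5,4,0,4,3](1) P2=[2,4,4,3,2,3](0)
Move 2: P1 pit5 -> P1=[3,5,4,0,4,0](2) P2=[3,5,4,3,2,3](0)
Move 3: P1 pit4 -> P1=[3,5,4,0,0,1](3) P2=[4,6,4,3,2,3](0)
Move 4: P2 pit4 -> P1=[3,5,4,0,0,1](3) P2=[4,6,4,3,0,4](1)
Move 5: P1 pit2 -> P1=[3,5,0,1,1,2](4) P2=[4,6,4,3,0,4](1)
Move 6: P2 pit0 -> P1=[3,0,0,1,1,2](4) P2=[0,7,5,4,0,4](7)
Move 7: P1 pit0 -> P1=[0,1,1,2,1,2](4) P2=[0,7,5,4,0,4](7)
Move 8: P1 pit3 -> P1=[0,1,1,0,2,3](4) P2=[0,7,5,4,0,4](7)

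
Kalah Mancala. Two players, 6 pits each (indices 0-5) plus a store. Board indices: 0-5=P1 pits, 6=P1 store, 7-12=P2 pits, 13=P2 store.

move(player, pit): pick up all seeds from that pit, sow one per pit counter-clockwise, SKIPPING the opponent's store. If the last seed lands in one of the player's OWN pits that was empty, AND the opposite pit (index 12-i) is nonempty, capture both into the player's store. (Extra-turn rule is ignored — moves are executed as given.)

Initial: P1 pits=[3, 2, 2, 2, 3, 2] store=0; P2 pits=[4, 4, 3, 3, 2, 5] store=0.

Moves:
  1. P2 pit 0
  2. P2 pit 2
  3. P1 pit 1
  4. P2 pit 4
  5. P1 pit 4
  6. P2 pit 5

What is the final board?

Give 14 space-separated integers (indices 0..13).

Move 1: P2 pit0 -> P1=[3,2,2,2,3,2](0) P2=[0,5,4,4,3,5](0)
Move 2: P2 pit2 -> P1=[3,2,2,2,3,2](0) P2=[0,5,0,5,4,6](1)
Move 3: P1 pit1 -> P1=[3,0,3,3,3,2](0) P2=[0,5,0,5,4,6](1)
Move 4: P2 pit4 -> P1=[4,1,3,3,3,2](0) P2=[0,5,0,5,0,7](2)
Move 5: P1 pit4 -> P1=[4,1,3,3,0,3](1) P2=[1,5,0,5,0,7](2)
Move 6: P2 pit5 -> P1=[5,2,4,4,1,4](1) P2=[1,5,0,5,0,0](3)

Answer: 5 2 4 4 1 4 1 1 5 0 5 0 0 3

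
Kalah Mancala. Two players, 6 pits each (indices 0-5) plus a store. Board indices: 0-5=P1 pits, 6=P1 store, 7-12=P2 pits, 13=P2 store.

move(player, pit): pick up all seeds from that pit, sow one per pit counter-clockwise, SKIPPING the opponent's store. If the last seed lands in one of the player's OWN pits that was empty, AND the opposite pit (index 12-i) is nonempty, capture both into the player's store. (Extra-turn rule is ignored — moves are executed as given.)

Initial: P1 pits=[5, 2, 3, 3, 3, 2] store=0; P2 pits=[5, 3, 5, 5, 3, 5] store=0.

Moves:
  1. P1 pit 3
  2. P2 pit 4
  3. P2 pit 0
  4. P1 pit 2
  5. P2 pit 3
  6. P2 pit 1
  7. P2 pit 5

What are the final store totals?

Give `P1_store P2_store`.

Move 1: P1 pit3 -> P1=[5,2,3,0,4,3](1) P2=[5,3,5,5,3,5](0)
Move 2: P2 pit4 -> P1=[6,2,3,0,4,3](1) P2=[5,3,5,5,0,6](1)
Move 3: P2 pit0 -> P1=[6,2,3,0,4,3](1) P2=[0,4,6,6,1,7](1)
Move 4: P1 pit2 -> P1=[6,2,0,1,5,4](1) P2=[0,4,6,6,1,7](1)
Move 5: P2 pit3 -> P1=[7,3,1,1,5,4](1) P2=[0,4,6,0,2,8](2)
Move 6: P2 pit1 -> P1=[7,3,1,1,5,4](1) P2=[0,0,7,1,3,9](2)
Move 7: P2 pit5 -> P1=[8,4,2,2,0,5](1) P2=[1,0,7,1,3,0](10)

Answer: 1 10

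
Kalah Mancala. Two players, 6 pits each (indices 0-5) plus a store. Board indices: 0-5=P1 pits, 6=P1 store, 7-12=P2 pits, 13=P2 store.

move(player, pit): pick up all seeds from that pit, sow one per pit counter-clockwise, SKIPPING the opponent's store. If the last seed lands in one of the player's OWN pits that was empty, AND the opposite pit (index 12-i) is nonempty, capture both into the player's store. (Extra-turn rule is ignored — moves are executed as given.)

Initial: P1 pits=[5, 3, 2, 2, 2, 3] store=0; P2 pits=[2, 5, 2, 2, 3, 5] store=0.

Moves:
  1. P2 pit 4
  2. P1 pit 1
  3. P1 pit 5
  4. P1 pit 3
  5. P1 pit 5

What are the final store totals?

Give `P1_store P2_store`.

Move 1: P2 pit4 -> P1=[6,3,2,2,2,3](0) P2=[2,5,2,2,0,6](1)
Move 2: P1 pit1 -> P1=[6,0,3,3,3,3](0) P2=[2,5,2,2,0,6](1)
Move 3: P1 pit5 -> P1=[6,0,3,3,3,0](1) P2=[3,6,2,2,0,6](1)
Move 4: P1 pit3 -> P1=[6,0,3,0,4,1](2) P2=[3,6,2,2,0,6](1)
Move 5: P1 pit5 -> P1=[6,0,3,0,4,0](3) P2=[3,6,2,2,0,6](1)

Answer: 3 1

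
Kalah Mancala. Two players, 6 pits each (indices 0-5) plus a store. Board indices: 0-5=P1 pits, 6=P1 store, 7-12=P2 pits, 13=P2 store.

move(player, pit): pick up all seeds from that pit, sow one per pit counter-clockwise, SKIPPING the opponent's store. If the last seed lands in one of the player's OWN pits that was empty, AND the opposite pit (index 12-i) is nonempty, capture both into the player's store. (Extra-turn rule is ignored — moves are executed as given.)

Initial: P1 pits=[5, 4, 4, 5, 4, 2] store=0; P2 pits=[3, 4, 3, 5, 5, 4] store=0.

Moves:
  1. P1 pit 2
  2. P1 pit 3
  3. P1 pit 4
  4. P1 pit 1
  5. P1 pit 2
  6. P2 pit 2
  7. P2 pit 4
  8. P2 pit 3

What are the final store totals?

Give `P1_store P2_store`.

Answer: 3 3

Derivation:
Move 1: P1 pit2 -> P1=[5,4,0,6,5,3](1) P2=[3,4,3,5,5,4](0)
Move 2: P1 pit3 -> P1=[5,4,0,0,6,4](2) P2=[4,5,4,5,5,4](0)
Move 3: P1 pit4 -> P1=[5,4,0,0,0,5](3) P2=[5,6,5,6,5,4](0)
Move 4: P1 pit1 -> P1=[5,0,1,1,1,6](3) P2=[5,6,5,6,5,4](0)
Move 5: P1 pit2 -> P1=[5,0,0,2,1,6](3) P2=[5,6,5,6,5,4](0)
Move 6: P2 pit2 -> P1=[6,0,0,2,1,6](3) P2=[5,6,0,7,6,5](1)
Move 7: P2 pit4 -> P1=[7,1,1,3,1,6](3) P2=[5,6,0,7,0,6](2)
Move 8: P2 pit3 -> P1=[8,2,2,4,1,6](3) P2=[5,6,0,0,1,7](3)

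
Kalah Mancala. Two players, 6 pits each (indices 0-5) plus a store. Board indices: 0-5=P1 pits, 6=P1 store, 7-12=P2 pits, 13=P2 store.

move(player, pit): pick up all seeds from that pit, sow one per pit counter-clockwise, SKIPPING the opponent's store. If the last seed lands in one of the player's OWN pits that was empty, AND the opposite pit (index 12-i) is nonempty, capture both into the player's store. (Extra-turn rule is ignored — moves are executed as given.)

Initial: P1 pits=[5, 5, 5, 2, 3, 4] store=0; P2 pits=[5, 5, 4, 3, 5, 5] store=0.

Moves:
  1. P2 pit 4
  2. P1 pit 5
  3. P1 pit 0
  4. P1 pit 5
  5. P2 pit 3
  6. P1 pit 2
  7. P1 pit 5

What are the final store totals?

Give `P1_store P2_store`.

Move 1: P2 pit4 -> P1=[6,6,6,2,3,4](0) P2=[5,5,4,3,0,6](1)
Move 2: P1 pit5 -> P1=[6,6,6,2,3,0](1) P2=[6,6,5,3,0,6](1)
Move 3: P1 pit0 -> P1=[0,7,7,3,4,1](2) P2=[6,6,5,3,0,6](1)
Move 4: P1 pit5 -> P1=[0,7,7,3,4,0](3) P2=[6,6,5,3,0,6](1)
Move 5: P2 pit3 -> P1=[0,7,7,3,4,0](3) P2=[6,6,5,0,1,7](2)
Move 6: P1 pit2 -> P1=[0,7,0,4,5,1](4) P2=[7,7,6,0,1,7](2)
Move 7: P1 pit5 -> P1=[0,7,0,4,5,0](5) P2=[7,7,6,0,1,7](2)

Answer: 5 2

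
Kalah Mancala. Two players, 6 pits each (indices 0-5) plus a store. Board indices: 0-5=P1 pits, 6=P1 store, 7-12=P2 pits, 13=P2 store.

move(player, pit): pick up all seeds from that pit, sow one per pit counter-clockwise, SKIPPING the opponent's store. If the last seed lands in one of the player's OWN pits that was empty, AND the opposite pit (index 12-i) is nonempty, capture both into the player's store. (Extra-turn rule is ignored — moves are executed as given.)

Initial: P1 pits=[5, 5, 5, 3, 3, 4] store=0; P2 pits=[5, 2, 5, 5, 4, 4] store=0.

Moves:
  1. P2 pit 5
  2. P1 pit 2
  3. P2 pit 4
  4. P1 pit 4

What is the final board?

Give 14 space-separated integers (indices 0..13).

Answer: 7 7 0 4 0 6 2 7 4 5 5 0 1 2

Derivation:
Move 1: P2 pit5 -> P1=[6,6,6,3,3,4](0) P2=[5,2,5,5,4,0](1)
Move 2: P1 pit2 -> P1=[6,6,0,4,4,5](1) P2=[6,3,5,5,4,0](1)
Move 3: P2 pit4 -> P1=[7,7,0,4,4,5](1) P2=[6,3,5,5,0,1](2)
Move 4: P1 pit4 -> P1=[7,7,0,4,0,6](2) P2=[7,4,5,5,0,1](2)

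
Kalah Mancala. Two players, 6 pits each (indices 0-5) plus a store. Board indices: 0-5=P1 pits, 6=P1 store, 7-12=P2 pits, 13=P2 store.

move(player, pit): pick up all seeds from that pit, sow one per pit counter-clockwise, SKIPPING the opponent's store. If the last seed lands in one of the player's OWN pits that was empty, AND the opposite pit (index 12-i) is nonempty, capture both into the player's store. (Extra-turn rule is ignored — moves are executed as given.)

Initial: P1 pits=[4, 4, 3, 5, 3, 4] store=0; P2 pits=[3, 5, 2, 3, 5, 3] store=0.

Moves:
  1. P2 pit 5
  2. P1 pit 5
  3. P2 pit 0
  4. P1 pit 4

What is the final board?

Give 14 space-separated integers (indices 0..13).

Answer: 5 5 3 5 0 1 2 1 7 4 4 6 0 1

Derivation:
Move 1: P2 pit5 -> P1=[5,5,3,5,3,4](0) P2=[3,5,2,3,5,0](1)
Move 2: P1 pit5 -> P1=[5,5,3,5,3,0](1) P2=[4,6,3,3,5,0](1)
Move 3: P2 pit0 -> P1=[5,5,3,5,3,0](1) P2=[0,7,4,4,6,0](1)
Move 4: P1 pit4 -> P1=[5,5,3,5,0,1](2) P2=[1,7,4,4,6,0](1)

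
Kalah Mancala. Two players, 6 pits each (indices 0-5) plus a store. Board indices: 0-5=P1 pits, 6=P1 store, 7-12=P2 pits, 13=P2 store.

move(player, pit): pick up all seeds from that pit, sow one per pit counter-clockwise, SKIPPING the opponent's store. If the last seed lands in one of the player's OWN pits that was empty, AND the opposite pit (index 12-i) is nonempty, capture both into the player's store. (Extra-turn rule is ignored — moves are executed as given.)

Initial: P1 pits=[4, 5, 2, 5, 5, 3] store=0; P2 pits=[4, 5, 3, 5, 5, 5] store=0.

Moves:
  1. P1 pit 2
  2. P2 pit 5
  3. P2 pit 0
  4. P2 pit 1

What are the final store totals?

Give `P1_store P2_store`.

Move 1: P1 pit2 -> P1=[4,5,0,6,6,3](0) P2=[4,5,3,5,5,5](0)
Move 2: P2 pit5 -> P1=[5,6,1,7,6,3](0) P2=[4,5,3,5,5,0](1)
Move 3: P2 pit0 -> P1=[5,6,1,7,6,3](0) P2=[0,6,4,6,6,0](1)
Move 4: P2 pit1 -> P1=[6,6,1,7,6,3](0) P2=[0,0,5,7,7,1](2)

Answer: 0 2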